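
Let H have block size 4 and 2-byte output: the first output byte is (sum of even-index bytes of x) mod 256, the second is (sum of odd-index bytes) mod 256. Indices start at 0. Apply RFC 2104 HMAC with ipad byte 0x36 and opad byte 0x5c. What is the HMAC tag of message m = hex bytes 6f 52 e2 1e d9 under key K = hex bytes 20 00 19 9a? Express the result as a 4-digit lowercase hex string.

3074

Key hex bytes 20 00 19 9a is exactly B = 4 bytes: K' = 20 00 19 9a.
K' ⊕ ipad = 16 36 2f ac.  K' ⊕ opad = 7c 5c 45 c6.
Inner input = (K'⊕ipad) ∥ m = 16 36 2f ac ∥ 6f 52 e2 1e d9.
Inner hash: even-index sum = 623 mod 256 = 111; odd-index sum = 338 mod 256 = 82 → 6f 52.
Outer input = (K'⊕opad) ∥ inner = 7c 5c 45 c6 ∥ 6f 52.
Outer hash (tag): even-index sum = 304 mod 256 = 48; odd-index sum = 372 mod 256 = 116 → 30 74.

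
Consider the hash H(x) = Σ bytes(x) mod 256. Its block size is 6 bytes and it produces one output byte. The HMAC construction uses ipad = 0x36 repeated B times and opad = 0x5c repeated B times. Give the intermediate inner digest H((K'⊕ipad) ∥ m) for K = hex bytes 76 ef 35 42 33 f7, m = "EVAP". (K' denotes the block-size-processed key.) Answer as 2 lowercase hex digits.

82

Key hex bytes 76 ef 35 42 33 f7 is exactly B = 6 bytes: K' = 76 ef 35 42 33 f7.
K' ⊕ ipad = 40 d9 03 74 05 c1.
Inner input = 40 d9 03 74 05 c1 ∥ 45 56 41 50.
Inner hash: sum = 64+217+3+116+5+193+69+86+65+80 = 898; mod 256 = 130 → 82.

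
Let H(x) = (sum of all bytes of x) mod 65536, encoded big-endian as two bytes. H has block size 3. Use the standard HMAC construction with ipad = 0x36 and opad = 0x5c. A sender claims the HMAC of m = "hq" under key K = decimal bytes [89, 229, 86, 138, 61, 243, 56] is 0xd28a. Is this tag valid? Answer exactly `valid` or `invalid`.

invalid

Key decimal bytes [89, 229, 86, 138, 61, 243, 56] = 59 e5 56 8a 3d f3 38 is 7 bytes > B = 3, so hash it first: H(key) = 03 86, then zero-pad to 3 bytes: K' = 03 86 00.
K' ⊕ ipad = 35 b0 36; K' ⊕ opad = 5f da 5c.
Inner hash: sum = 53+176+54+104+113 = 500 → 01 f4.
Outer hash (recomputed tag): sum = 95+218+92+1+244 = 650 → 02 8a.
Recomputed tag = 028a; claimed = d28a → mismatch.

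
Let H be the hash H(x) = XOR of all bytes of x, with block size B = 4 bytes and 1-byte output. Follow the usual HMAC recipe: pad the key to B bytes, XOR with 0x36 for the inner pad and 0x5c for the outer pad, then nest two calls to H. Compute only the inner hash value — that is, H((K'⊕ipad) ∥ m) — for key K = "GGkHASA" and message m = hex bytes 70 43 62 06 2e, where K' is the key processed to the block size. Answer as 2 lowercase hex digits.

09

Key "GGkHASA" = 47 47 6b 48 41 53 41 is 7 bytes > B = 4, so hash it first: H(key) = 70, then zero-pad to 4 bytes: K' = 70 00 00 00.
K' ⊕ ipad = 46 36 36 36.
Inner input = 46 36 36 36 ∥ 70 43 62 06 2e.
Inner hash: XOR 46⊕36⊕36⊕36⊕70⊕43⊕62⊕06⊕2e = 09.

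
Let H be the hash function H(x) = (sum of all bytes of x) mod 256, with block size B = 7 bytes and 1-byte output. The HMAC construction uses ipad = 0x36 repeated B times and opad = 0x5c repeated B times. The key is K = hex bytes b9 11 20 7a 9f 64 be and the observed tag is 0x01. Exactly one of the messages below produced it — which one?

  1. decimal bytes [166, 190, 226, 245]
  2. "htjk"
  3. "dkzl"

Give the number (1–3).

3

Key hex bytes b9 11 20 7a 9f 64 be is exactly B = 7 bytes: K' = b9 11 20 7a 9f 64 be.
K' ⊕ ipad = 8f 27 16 4c a9 52 88; K' ⊕ opad = e5 4d 7c 26 c3 38 e2.
m1: inner = H(8f 27 16 4c a9 52 88 a6 be e2 f5) = d6; tag = H(e5 4d 7c 26 c3 38 e2 d6) = 87
m2: inner = H(8f 27 16 4c a9 52 88 68 74 6a 6b) = 4c; tag = H(e5 4d 7c 26 c3 38 e2 4c) = fd
m3: inner = H(8f 27 16 4c a9 52 88 64 6b 7a 6c) = 50; tag = H(e5 4d 7c 26 c3 38 e2 50) = 01 ← matches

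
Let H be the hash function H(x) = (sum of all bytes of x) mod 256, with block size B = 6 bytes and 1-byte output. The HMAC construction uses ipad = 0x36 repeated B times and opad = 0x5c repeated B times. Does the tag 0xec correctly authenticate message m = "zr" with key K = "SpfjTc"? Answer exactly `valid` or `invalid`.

valid

Key "SpfjTc" = 53 70 66 6a 54 63 is exactly B = 6 bytes: K' = 53 70 66 6a 54 63.
K' ⊕ ipad = 65 46 50 5c 62 55; K' ⊕ opad = 0f 2c 3a 36 08 3f.
Inner hash: sum = 101+70+80+92+98+85+122+114 = 762; mod 256 = 250 → fa.
Outer hash (recomputed tag): sum = 15+44+58+54+8+63+250 = 492; mod 256 = 236 → ec.
Recomputed tag = ec; claimed = ec → match.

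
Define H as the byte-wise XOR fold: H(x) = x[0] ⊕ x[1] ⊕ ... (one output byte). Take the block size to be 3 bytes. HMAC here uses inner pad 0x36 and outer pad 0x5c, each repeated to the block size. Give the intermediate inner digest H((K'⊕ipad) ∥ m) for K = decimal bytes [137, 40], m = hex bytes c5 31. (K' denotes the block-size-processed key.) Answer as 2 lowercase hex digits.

Key decimal bytes [137, 40] = 89 28 is 2 bytes ≤ B = 3; zero-pad to 3 bytes: K' = 89 28 00.
K' ⊕ ipad = bf 1e 36.
Inner input = bf 1e 36 ∥ c5 31.
Inner hash: XOR bf⊕1e⊕36⊕c5⊕31 = 63.

63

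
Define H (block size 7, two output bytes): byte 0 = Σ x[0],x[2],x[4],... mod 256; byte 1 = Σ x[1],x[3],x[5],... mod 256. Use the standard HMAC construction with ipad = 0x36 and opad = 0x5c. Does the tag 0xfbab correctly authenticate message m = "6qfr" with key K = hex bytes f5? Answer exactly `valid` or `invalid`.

invalid

Key hex bytes f5 is 1 byte ≤ B = 7; zero-pad to 7 bytes: K' = f5 00 00 00 00 00 00.
K' ⊕ ipad = c3 36 36 36 36 36 36; K' ⊕ opad = a9 5c 5c 5c 5c 5c 5c.
Inner hash: even-index sum = 584 mod 256 = 72; odd-index sum = 318 mod 256 = 62 → 48 3e.
Outer hash (recomputed tag): even-index sum = 507 mod 256 = 251; odd-index sum = 348 mod 256 = 92 → fb 5c.
Recomputed tag = fb5c; claimed = fbab → mismatch.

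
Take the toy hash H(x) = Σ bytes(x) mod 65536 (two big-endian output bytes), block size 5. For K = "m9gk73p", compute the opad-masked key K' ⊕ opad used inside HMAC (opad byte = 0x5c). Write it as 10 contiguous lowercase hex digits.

5e0e5c5c5c

Key "m9gk73p" = 6d 39 67 6b 37 33 70 is 7 bytes > B = 5, so hash it first: H(key) = 02 52, then zero-pad to 5 bytes: K' = 02 52 00 00 00.
XOR each byte with 0x5c: 02⊕5c=5e, 52⊕5c=0e, 00⊕5c=5c, 00⊕5c=5c, 00⊕5c=5c.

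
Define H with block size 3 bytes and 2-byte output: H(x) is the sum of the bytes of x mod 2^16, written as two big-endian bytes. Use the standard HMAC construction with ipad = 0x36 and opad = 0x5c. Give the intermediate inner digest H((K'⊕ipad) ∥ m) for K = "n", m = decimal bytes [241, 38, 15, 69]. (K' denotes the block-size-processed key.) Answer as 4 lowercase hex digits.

Key "n" = 6e is 1 byte ≤ B = 3; zero-pad to 3 bytes: K' = 6e 00 00.
K' ⊕ ipad = 58 36 36.
Inner input = 58 36 36 ∥ f1 26 0f 45.
Inner hash: sum = 88+54+54+241+38+15+69 = 559 → 02 2f.

022f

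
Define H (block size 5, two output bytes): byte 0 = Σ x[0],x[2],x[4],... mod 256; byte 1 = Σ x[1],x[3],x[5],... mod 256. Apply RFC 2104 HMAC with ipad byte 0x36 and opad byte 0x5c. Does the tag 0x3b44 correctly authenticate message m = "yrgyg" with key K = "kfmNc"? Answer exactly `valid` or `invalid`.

invalid

Key "kfmNc" = 6b 66 6d 4e 63 is exactly B = 5 bytes: K' = 6b 66 6d 4e 63.
K' ⊕ ipad = 5d 50 5b 78 55; K' ⊕ opad = 37 3a 31 12 3f.
Inner hash: even-index sum = 504 mod 256 = 248; odd-index sum = 527 mod 256 = 15 → f8 0f.
Outer hash (recomputed tag): even-index sum = 182 mod 256 = 182; odd-index sum = 324 mod 256 = 68 → b6 44.
Recomputed tag = b644; claimed = 3b44 → mismatch.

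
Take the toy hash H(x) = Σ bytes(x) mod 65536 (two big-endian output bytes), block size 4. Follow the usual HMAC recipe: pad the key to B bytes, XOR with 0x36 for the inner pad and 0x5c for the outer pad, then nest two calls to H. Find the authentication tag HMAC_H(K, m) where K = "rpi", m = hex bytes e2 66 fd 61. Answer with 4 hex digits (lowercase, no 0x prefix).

01b3

Key "rpi" = 72 70 69 is 3 bytes ≤ B = 4; zero-pad to 4 bytes: K' = 72 70 69 00.
K' ⊕ ipad = 44 46 5f 36.  K' ⊕ opad = 2e 2c 35 5c.
Inner input = (K'⊕ipad) ∥ m = 44 46 5f 36 ∥ e2 66 fd 61.
Inner hash: sum = 68+70+95+54+226+102+253+97 = 965 → 03 c5.
Outer input = (K'⊕opad) ∥ inner = 2e 2c 35 5c ∥ 03 c5.
Outer hash (tag): sum = 46+44+53+92+3+197 = 435 → 01 b3.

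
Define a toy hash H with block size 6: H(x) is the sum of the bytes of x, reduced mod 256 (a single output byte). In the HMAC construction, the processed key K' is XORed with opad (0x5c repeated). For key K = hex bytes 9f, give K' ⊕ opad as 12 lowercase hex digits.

Key hex bytes 9f is 1 byte ≤ B = 6; zero-pad to 6 bytes: K' = 9f 00 00 00 00 00.
XOR each byte with 0x5c: 9f⊕5c=c3, 00⊕5c=5c, 00⊕5c=5c, 00⊕5c=5c, 00⊕5c=5c, 00⊕5c=5c.

c35c5c5c5c5c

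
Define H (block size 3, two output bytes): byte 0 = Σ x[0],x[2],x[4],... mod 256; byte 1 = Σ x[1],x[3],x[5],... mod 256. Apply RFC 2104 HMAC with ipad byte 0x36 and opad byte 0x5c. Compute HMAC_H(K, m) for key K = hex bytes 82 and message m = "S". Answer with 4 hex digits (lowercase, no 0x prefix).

Key hex bytes 82 is 1 byte ≤ B = 3; zero-pad to 3 bytes: K' = 82 00 00.
K' ⊕ ipad = b4 36 36.  K' ⊕ opad = de 5c 5c.
Inner input = (K'⊕ipad) ∥ m = b4 36 36 ∥ 53.
Inner hash: even-index sum = 234 mod 256 = 234; odd-index sum = 137 mod 256 = 137 → ea 89.
Outer input = (K'⊕opad) ∥ inner = de 5c 5c ∥ ea 89.
Outer hash (tag): even-index sum = 451 mod 256 = 195; odd-index sum = 326 mod 256 = 70 → c3 46.

c346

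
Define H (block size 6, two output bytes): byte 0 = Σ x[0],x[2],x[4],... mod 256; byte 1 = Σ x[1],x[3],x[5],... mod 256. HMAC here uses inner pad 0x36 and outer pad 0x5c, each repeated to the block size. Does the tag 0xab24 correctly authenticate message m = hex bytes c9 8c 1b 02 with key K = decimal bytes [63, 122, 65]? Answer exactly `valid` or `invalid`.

invalid

Key decimal bytes [63, 122, 65] = 3f 7a 41 is 3 bytes ≤ B = 6; zero-pad to 6 bytes: K' = 3f 7a 41 00 00 00.
K' ⊕ ipad = 09 4c 77 36 36 36; K' ⊕ opad = 63 26 1d 5c 5c 5c.
Inner hash: even-index sum = 410 mod 256 = 154; odd-index sum = 326 mod 256 = 70 → 9a 46.
Outer hash (recomputed tag): even-index sum = 374 mod 256 = 118; odd-index sum = 292 mod 256 = 36 → 76 24.
Recomputed tag = 7624; claimed = ab24 → mismatch.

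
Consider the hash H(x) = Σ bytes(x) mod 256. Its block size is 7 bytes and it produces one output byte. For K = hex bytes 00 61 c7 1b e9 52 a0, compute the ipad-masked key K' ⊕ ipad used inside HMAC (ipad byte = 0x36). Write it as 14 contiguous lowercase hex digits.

3657f12ddf6496

Key hex bytes 00 61 c7 1b e9 52 a0 is exactly B = 7 bytes: K' = 00 61 c7 1b e9 52 a0.
XOR each byte with 0x36: 00⊕36=36, 61⊕36=57, c7⊕36=f1, 1b⊕36=2d, e9⊕36=df, 52⊕36=64, a0⊕36=96.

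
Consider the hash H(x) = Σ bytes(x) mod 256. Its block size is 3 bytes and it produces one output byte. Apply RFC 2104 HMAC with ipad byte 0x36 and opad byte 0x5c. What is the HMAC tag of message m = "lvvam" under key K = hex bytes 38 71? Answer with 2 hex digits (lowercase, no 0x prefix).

9e

Key hex bytes 38 71 is 2 bytes ≤ B = 3; zero-pad to 3 bytes: K' = 38 71 00.
K' ⊕ ipad = 0e 47 36.  K' ⊕ opad = 64 2d 5c.
Inner input = (K'⊕ipad) ∥ m = 0e 47 36 ∥ 6c 76 76 61 6d.
Inner hash: sum = 14+71+54+108+118+118+97+109 = 689; mod 256 = 177 → b1.
Outer input = (K'⊕opad) ∥ inner = 64 2d 5c ∥ b1.
Outer hash (tag): sum = 100+45+92+177 = 414; mod 256 = 158 → 9e.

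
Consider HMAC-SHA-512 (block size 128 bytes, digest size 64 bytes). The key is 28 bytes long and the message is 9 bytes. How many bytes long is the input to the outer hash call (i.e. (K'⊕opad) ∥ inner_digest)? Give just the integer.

Key is 28 ≤ 128 bytes, zero-padded: |K'| = 128.
Outer input = (K'⊕opad) ∥ H(inner) → 128 + 64 = 192 bytes.

192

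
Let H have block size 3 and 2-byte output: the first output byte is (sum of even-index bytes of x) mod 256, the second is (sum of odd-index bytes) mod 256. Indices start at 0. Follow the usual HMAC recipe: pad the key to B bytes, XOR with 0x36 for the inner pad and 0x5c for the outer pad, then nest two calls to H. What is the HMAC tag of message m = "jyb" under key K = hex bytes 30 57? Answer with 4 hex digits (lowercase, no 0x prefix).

Key hex bytes 30 57 is 2 bytes ≤ B = 3; zero-pad to 3 bytes: K' = 30 57 00.
K' ⊕ ipad = 06 61 36.  K' ⊕ opad = 6c 0b 5c.
Inner input = (K'⊕ipad) ∥ m = 06 61 36 ∥ 6a 79 62.
Inner hash: even-index sum = 181 mod 256 = 181; odd-index sum = 301 mod 256 = 45 → b5 2d.
Outer input = (K'⊕opad) ∥ inner = 6c 0b 5c ∥ b5 2d.
Outer hash (tag): even-index sum = 245 mod 256 = 245; odd-index sum = 192 mod 256 = 192 → f5 c0.

f5c0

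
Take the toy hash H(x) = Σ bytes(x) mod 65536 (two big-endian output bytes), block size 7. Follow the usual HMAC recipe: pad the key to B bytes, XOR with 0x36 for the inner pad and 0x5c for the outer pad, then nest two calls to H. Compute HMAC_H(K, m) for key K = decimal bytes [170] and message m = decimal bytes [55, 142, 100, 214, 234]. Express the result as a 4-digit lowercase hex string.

Key decimal bytes [170] = aa is 1 byte ≤ B = 7; zero-pad to 7 bytes: K' = aa 00 00 00 00 00 00.
K' ⊕ ipad = 9c 36 36 36 36 36 36.  K' ⊕ opad = f6 5c 5c 5c 5c 5c 5c.
Inner input = (K'⊕ipad) ∥ m = 9c 36 36 36 36 36 36 ∥ 37 8e 64 d6 ea.
Inner hash: sum = 156+54+54+54+54+54+54+55+142+100+214+234 = 1225 → 04 c9.
Outer input = (K'⊕opad) ∥ inner = f6 5c 5c 5c 5c 5c 5c ∥ 04 c9.
Outer hash (tag): sum = 246+92+92+92+92+92+92+4+201 = 1003 → 03 eb.

03eb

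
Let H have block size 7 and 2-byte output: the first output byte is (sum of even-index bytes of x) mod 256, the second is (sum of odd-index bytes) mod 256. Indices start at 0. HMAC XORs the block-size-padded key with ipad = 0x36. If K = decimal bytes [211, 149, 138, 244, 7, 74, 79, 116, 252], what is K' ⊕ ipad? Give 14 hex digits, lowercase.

Key decimal bytes [211, 149, 138, 244, 7, 74, 79, 116, 252] = d3 95 8a f4 07 4a 4f 74 fc is 9 bytes > B = 7, so hash it first: H(key) = af 47, then zero-pad to 7 bytes: K' = af 47 00 00 00 00 00.
XOR each byte with 0x36: af⊕36=99, 47⊕36=71, 00⊕36=36, 00⊕36=36, 00⊕36=36, 00⊕36=36, 00⊕36=36.

99713636363636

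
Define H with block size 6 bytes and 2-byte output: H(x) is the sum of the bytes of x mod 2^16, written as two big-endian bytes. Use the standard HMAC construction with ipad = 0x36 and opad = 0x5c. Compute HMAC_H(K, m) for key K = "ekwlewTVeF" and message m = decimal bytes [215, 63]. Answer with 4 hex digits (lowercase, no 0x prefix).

Key "ekwlewTVeF" = 65 6b 77 6c 65 77 54 56 65 46 is 10 bytes > B = 6, so hash it first: H(key) = 03 e4, then zero-pad to 6 bytes: K' = 03 e4 00 00 00 00.
K' ⊕ ipad = 35 d2 36 36 36 36.  K' ⊕ opad = 5f b8 5c 5c 5c 5c.
Inner input = (K'⊕ipad) ∥ m = 35 d2 36 36 36 36 ∥ d7 3f.
Inner hash: sum = 53+210+54+54+54+54+215+63 = 757 → 02 f5.
Outer input = (K'⊕opad) ∥ inner = 5f b8 5c 5c 5c 5c ∥ 02 f5.
Outer hash (tag): sum = 95+184+92+92+92+92+2+245 = 894 → 03 7e.

037e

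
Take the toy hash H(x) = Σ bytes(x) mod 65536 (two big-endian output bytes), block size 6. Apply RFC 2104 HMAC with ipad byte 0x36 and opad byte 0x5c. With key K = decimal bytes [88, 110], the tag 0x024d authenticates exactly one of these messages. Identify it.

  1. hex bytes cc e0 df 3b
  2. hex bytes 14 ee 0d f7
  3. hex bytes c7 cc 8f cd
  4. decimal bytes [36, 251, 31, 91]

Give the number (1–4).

Key decimal bytes [88, 110] = 58 6e is 2 bytes ≤ B = 6; zero-pad to 6 bytes: K' = 58 6e 00 00 00 00.
K' ⊕ ipad = 6e 58 36 36 36 36; K' ⊕ opad = 04 32 5c 5c 5c 5c.
m1: inner = H(6e 58 36 36 36 36 cc e0 df 3b) = 04 64; tag = H(04 32 5c 5c 5c 5c 04 64) = 020e
m2: inner = H(6e 58 36 36 36 36 14 ee 0d f7) = 03 a4; tag = H(04 32 5c 5c 5c 5c 03 a4) = 024d ← matches
m3: inner = H(6e 58 36 36 36 36 c7 cc 8f cd) = 04 8d; tag = H(04 32 5c 5c 5c 5c 04 8d) = 0237
m4: inner = H(6e 58 36 36 36 36 24 fb 1f 5b) = 03 37; tag = H(04 32 5c 5c 5c 5c 03 37) = 01e0

2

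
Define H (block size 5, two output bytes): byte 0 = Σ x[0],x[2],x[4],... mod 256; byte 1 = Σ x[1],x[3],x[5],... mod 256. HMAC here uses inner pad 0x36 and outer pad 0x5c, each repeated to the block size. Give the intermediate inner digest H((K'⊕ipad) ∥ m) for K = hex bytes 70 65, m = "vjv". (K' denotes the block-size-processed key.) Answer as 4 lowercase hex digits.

Key hex bytes 70 65 is 2 bytes ≤ B = 5; zero-pad to 5 bytes: K' = 70 65 00 00 00.
K' ⊕ ipad = 46 53 36 36 36.
Inner input = 46 53 36 36 36 ∥ 76 6a 76.
Inner hash: even-index sum = 284 mod 256 = 28; odd-index sum = 373 mod 256 = 117 → 1c 75.

1c75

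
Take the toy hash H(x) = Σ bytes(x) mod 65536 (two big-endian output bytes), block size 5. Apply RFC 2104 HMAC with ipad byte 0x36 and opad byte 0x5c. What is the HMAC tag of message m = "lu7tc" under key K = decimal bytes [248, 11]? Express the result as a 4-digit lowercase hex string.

02ae

Key decimal bytes [248, 11] = f8 0b is 2 bytes ≤ B = 5; zero-pad to 5 bytes: K' = f8 0b 00 00 00.
K' ⊕ ipad = ce 3d 36 36 36.  K' ⊕ opad = a4 57 5c 5c 5c.
Inner input = (K'⊕ipad) ∥ m = ce 3d 36 36 36 ∥ 6c 75 37 74 63.
Inner hash: sum = 206+61+54+54+54+108+117+55+116+99 = 924 → 03 9c.
Outer input = (K'⊕opad) ∥ inner = a4 57 5c 5c 5c ∥ 03 9c.
Outer hash (tag): sum = 164+87+92+92+92+3+156 = 686 → 02 ae.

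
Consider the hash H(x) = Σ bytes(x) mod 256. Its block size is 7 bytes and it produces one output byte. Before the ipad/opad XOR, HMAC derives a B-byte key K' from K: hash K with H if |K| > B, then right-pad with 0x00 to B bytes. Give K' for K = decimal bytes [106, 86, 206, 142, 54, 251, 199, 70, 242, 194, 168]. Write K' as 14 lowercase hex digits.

|K| = 11 > B = 7, so first hash the key.
H(K): sum = 106+86+206+142+54+251+199+70+242+194+168 = 1718; mod 256 = 182 → b6.
Zero-pad H(K) = b6 to 7 bytes: K' = b6 00 00 00 00 00 00.

b6000000000000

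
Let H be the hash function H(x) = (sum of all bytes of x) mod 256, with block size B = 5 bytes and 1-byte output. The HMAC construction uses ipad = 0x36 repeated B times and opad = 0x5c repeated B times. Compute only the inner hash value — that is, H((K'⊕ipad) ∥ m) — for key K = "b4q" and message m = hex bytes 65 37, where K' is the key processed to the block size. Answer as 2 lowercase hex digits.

Key "b4q" = 62 34 71 is 3 bytes ≤ B = 5; zero-pad to 5 bytes: K' = 62 34 71 00 00.
K' ⊕ ipad = 54 02 47 36 36.
Inner input = 54 02 47 36 36 ∥ 65 37.
Inner hash: sum = 84+2+71+54+54+101+55 = 421; mod 256 = 165 → a5.

a5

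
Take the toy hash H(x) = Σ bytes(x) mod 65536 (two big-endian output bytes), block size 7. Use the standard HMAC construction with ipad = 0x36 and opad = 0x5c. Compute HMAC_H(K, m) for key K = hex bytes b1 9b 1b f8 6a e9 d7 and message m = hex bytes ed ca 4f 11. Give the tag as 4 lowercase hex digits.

Key hex bytes b1 9b 1b f8 6a e9 d7 is exactly B = 7 bytes: K' = b1 9b 1b f8 6a e9 d7.
K' ⊕ ipad = 87 ad 2d ce 5c df e1.  K' ⊕ opad = ed c7 47 a4 36 b5 8b.
Inner input = (K'⊕ipad) ∥ m = 87 ad 2d ce 5c df e1 ∥ ed ca 4f 11.
Inner hash: sum = 135+173+45+206+92+223+225+237+202+79+17 = 1634 → 06 62.
Outer input = (K'⊕opad) ∥ inner = ed c7 47 a4 36 b5 8b ∥ 06 62.
Outer hash (tag): sum = 237+199+71+164+54+181+139+6+98 = 1149 → 04 7d.

047d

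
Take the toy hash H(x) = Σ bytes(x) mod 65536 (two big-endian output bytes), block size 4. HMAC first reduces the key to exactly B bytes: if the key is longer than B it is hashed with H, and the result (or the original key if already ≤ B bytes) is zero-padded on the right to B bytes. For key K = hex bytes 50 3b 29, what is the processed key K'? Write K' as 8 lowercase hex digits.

Key hex bytes 50 3b 29 is 3 bytes ≤ B = 4; zero-pad to 4 bytes: K' = 50 3b 29 00.

503b2900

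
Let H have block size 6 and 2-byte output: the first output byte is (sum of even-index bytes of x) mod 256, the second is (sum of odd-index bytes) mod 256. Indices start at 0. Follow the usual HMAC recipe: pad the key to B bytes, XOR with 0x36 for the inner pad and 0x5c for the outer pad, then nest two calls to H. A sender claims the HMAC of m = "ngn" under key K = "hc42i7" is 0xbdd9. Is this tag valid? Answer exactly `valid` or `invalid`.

invalid

Key "hc42i7" = 68 63 34 32 69 37 is exactly B = 6 bytes: K' = 68 63 34 32 69 37.
K' ⊕ ipad = 5e 55 02 04 5f 01; K' ⊕ opad = 34 3f 68 6e 35 6b.
Inner hash: even-index sum = 411 mod 256 = 155; odd-index sum = 193 mod 256 = 193 → 9b c1.
Outer hash (recomputed tag): even-index sum = 364 mod 256 = 108; odd-index sum = 473 mod 256 = 217 → 6c d9.
Recomputed tag = 6cd9; claimed = bdd9 → mismatch.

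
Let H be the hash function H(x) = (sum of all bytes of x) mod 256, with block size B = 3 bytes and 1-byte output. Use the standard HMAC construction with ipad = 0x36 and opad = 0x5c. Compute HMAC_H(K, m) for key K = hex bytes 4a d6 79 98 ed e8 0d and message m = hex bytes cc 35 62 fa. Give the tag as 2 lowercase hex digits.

f5

Key hex bytes 4a d6 79 98 ed e8 0d is 7 bytes > B = 3, so hash it first: H(key) = 13, then zero-pad to 3 bytes: K' = 13 00 00.
K' ⊕ ipad = 25 36 36.  K' ⊕ opad = 4f 5c 5c.
Inner input = (K'⊕ipad) ∥ m = 25 36 36 ∥ cc 35 62 fa.
Inner hash: sum = 37+54+54+204+53+98+250 = 750; mod 256 = 238 → ee.
Outer input = (K'⊕opad) ∥ inner = 4f 5c 5c ∥ ee.
Outer hash (tag): sum = 79+92+92+238 = 501; mod 256 = 245 → f5.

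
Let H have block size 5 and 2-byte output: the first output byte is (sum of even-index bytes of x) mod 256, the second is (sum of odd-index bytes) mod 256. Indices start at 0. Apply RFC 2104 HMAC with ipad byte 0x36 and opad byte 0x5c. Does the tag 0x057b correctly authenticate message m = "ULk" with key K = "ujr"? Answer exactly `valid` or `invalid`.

Key "ujr" = 75 6a 72 is 3 bytes ≤ B = 5; zero-pad to 5 bytes: K' = 75 6a 72 00 00.
K' ⊕ ipad = 43 5c 44 36 36; K' ⊕ opad = 29 36 2e 5c 5c.
Inner hash: even-index sum = 265 mod 256 = 9; odd-index sum = 338 mod 256 = 82 → 09 52.
Outer hash (recomputed tag): even-index sum = 261 mod 256 = 5; odd-index sum = 155 mod 256 = 155 → 05 9b.
Recomputed tag = 059b; claimed = 057b → mismatch.

invalid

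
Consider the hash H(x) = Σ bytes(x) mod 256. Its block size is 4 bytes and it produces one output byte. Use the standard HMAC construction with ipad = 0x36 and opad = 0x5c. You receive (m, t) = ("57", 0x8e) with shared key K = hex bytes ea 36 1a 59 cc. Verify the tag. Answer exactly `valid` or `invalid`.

Key hex bytes ea 36 1a 59 cc is 5 bytes > B = 4, so hash it first: H(key) = 5f, then zero-pad to 4 bytes: K' = 5f 00 00 00.
K' ⊕ ipad = 69 36 36 36; K' ⊕ opad = 03 5c 5c 5c.
Inner hash: sum = 105+54+54+54+53+55 = 375; mod 256 = 119 → 77.
Outer hash (recomputed tag): sum = 3+92+92+92+119 = 398; mod 256 = 142 → 8e.
Recomputed tag = 8e; claimed = 8e → match.

valid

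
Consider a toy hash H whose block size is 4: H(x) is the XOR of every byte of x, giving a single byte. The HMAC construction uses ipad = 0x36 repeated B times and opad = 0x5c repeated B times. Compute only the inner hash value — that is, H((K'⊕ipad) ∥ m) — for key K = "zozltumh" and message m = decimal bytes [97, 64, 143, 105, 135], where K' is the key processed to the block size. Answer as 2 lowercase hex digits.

Key "zozltumh" = 7a 6f 7a 6c 74 75 6d 68 is 8 bytes > B = 4, so hash it first: H(key) = 07, then zero-pad to 4 bytes: K' = 07 00 00 00.
K' ⊕ ipad = 31 36 36 36.
Inner input = 31 36 36 36 ∥ 61 40 8f 69 87.
Inner hash: XOR 31⊕36⊕36⊕36⊕61⊕40⊕8f⊕69⊕87 = 47.

47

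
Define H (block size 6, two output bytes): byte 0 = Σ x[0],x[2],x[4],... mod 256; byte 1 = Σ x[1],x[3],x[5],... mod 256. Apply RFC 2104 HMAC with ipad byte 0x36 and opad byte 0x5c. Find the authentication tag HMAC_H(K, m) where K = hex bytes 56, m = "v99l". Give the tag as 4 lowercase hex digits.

3d5b

Key hex bytes 56 is 1 byte ≤ B = 6; zero-pad to 6 bytes: K' = 56 00 00 00 00 00.
K' ⊕ ipad = 60 36 36 36 36 36.  K' ⊕ opad = 0a 5c 5c 5c 5c 5c.
Inner input = (K'⊕ipad) ∥ m = 60 36 36 36 36 36 ∥ 76 39 39 6c.
Inner hash: even-index sum = 379 mod 256 = 123; odd-index sum = 327 mod 256 = 71 → 7b 47.
Outer input = (K'⊕opad) ∥ inner = 0a 5c 5c 5c 5c 5c ∥ 7b 47.
Outer hash (tag): even-index sum = 317 mod 256 = 61; odd-index sum = 347 mod 256 = 91 → 3d 5b.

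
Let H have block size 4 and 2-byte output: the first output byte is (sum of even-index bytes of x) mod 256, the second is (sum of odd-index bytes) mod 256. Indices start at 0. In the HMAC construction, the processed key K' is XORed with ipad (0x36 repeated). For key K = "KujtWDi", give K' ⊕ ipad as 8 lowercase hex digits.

Key "KujtWDi" = 4b 75 6a 74 57 44 69 is 7 bytes > B = 4, so hash it first: H(key) = 75 2d, then zero-pad to 4 bytes: K' = 75 2d 00 00.
XOR each byte with 0x36: 75⊕36=43, 2d⊕36=1b, 00⊕36=36, 00⊕36=36.

431b3636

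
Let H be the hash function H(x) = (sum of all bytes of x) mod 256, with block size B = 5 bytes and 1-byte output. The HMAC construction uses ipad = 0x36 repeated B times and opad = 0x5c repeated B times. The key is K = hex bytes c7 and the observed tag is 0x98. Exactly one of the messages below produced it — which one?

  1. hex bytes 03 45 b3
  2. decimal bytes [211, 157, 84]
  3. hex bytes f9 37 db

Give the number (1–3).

2

Key hex bytes c7 is 1 byte ≤ B = 5; zero-pad to 5 bytes: K' = c7 00 00 00 00.
K' ⊕ ipad = f1 36 36 36 36; K' ⊕ opad = 9b 5c 5c 5c 5c.
m1: inner = H(f1 36 36 36 36 03 45 b3) = c4; tag = H(9b 5c 5c 5c 5c c4) = cf
m2: inner = H(f1 36 36 36 36 d3 9d 54) = 8d; tag = H(9b 5c 5c 5c 5c 8d) = 98 ← matches
m3: inner = H(f1 36 36 36 36 f9 37 db) = d4; tag = H(9b 5c 5c 5c 5c d4) = df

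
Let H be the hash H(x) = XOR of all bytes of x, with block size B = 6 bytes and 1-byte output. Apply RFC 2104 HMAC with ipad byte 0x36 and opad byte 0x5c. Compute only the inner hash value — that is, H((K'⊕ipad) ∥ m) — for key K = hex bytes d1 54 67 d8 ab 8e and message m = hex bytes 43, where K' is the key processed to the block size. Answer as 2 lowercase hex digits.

5c

Key hex bytes d1 54 67 d8 ab 8e is exactly B = 6 bytes: K' = d1 54 67 d8 ab 8e.
K' ⊕ ipad = e7 62 51 ee 9d b8.
Inner input = e7 62 51 ee 9d b8 ∥ 43.
Inner hash: XOR e7⊕62⊕51⊕ee⊕9d⊕b8⊕43 = 5c.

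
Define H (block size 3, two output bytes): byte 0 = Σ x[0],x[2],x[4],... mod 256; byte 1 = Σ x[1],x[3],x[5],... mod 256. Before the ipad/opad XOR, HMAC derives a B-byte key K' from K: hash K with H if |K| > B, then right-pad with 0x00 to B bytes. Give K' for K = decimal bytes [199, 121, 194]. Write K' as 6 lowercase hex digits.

c779c2

Key decimal bytes [199, 121, 194] = c7 79 c2 is exactly B = 3 bytes: K' = c7 79 c2.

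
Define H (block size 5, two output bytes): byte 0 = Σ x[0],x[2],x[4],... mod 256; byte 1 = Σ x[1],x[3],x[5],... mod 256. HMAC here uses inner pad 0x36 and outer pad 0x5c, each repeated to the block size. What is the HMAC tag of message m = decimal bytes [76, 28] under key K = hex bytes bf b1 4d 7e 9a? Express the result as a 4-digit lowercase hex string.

Key hex bytes bf b1 4d 7e 9a is exactly B = 5 bytes: K' = bf b1 4d 7e 9a.
K' ⊕ ipad = 89 87 7b 48 ac.  K' ⊕ opad = e3 ed 11 22 c6.
Inner input = (K'⊕ipad) ∥ m = 89 87 7b 48 ac ∥ 4c 1c.
Inner hash: even-index sum = 460 mod 256 = 204; odd-index sum = 283 mod 256 = 27 → cc 1b.
Outer input = (K'⊕opad) ∥ inner = e3 ed 11 22 c6 ∥ cc 1b.
Outer hash (tag): even-index sum = 469 mod 256 = 213; odd-index sum = 475 mod 256 = 219 → d5 db.

d5db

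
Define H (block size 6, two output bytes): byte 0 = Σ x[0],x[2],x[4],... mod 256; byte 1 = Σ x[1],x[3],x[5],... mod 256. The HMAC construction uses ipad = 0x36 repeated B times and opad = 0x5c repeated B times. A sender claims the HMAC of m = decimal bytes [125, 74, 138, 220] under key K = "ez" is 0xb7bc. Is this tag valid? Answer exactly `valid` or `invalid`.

Key "ez" = 65 7a is 2 bytes ≤ B = 6; zero-pad to 6 bytes: K' = 65 7a 00 00 00 00.
K' ⊕ ipad = 53 4c 36 36 36 36; K' ⊕ opad = 39 26 5c 5c 5c 5c.
Inner hash: even-index sum = 454 mod 256 = 198; odd-index sum = 478 mod 256 = 222 → c6 de.
Outer hash (recomputed tag): even-index sum = 439 mod 256 = 183; odd-index sum = 444 mod 256 = 188 → b7 bc.
Recomputed tag = b7bc; claimed = b7bc → match.

valid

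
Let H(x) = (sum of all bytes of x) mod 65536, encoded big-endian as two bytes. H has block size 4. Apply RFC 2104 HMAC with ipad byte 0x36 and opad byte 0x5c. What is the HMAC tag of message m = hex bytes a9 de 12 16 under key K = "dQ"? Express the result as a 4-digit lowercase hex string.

01d3

Key "dQ" = 64 51 is 2 bytes ≤ B = 4; zero-pad to 4 bytes: K' = 64 51 00 00.
K' ⊕ ipad = 52 67 36 36.  K' ⊕ opad = 38 0d 5c 5c.
Inner input = (K'⊕ipad) ∥ m = 52 67 36 36 ∥ a9 de 12 16.
Inner hash: sum = 82+103+54+54+169+222+18+22 = 724 → 02 d4.
Outer input = (K'⊕opad) ∥ inner = 38 0d 5c 5c ∥ 02 d4.
Outer hash (tag): sum = 56+13+92+92+2+212 = 467 → 01 d3.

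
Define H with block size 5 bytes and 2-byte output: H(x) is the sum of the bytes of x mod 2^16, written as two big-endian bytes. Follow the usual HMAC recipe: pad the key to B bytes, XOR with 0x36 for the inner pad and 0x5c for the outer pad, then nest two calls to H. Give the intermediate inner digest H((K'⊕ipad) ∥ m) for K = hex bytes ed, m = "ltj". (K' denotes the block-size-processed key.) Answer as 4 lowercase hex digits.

02fd

Key hex bytes ed is 1 byte ≤ B = 5; zero-pad to 5 bytes: K' = ed 00 00 00 00.
K' ⊕ ipad = db 36 36 36 36.
Inner input = db 36 36 36 36 ∥ 6c 74 6a.
Inner hash: sum = 219+54+54+54+54+108+116+106 = 765 → 02 fd.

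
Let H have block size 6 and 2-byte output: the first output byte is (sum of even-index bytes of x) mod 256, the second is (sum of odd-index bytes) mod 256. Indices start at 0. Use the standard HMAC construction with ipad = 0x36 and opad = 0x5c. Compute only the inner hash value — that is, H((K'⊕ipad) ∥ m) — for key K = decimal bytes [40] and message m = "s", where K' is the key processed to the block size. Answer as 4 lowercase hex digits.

Key decimal bytes [40] = 28 is 1 byte ≤ B = 6; zero-pad to 6 bytes: K' = 28 00 00 00 00 00.
K' ⊕ ipad = 1e 36 36 36 36 36.
Inner input = 1e 36 36 36 36 36 ∥ 73.
Inner hash: even-index sum = 253 mod 256 = 253; odd-index sum = 162 mod 256 = 162 → fd a2.

fda2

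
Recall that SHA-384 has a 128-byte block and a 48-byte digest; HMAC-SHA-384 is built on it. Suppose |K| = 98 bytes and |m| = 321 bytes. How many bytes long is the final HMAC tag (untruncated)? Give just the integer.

The tag is one SHA-384 digest: 48 bytes.

48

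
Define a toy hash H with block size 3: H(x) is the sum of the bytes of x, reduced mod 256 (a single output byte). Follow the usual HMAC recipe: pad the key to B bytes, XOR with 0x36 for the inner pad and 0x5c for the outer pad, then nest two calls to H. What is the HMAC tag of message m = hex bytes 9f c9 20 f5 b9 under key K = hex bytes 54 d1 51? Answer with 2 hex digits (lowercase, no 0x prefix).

Key hex bytes 54 d1 51 is exactly B = 3 bytes: K' = 54 d1 51.
K' ⊕ ipad = 62 e7 67.  K' ⊕ opad = 08 8d 0d.
Inner input = (K'⊕ipad) ∥ m = 62 e7 67 ∥ 9f c9 20 f5 b9.
Inner hash: sum = 98+231+103+159+201+32+245+185 = 1254; mod 256 = 230 → e6.
Outer input = (K'⊕opad) ∥ inner = 08 8d 0d ∥ e6.
Outer hash (tag): sum = 8+141+13+230 = 392; mod 256 = 136 → 88.

88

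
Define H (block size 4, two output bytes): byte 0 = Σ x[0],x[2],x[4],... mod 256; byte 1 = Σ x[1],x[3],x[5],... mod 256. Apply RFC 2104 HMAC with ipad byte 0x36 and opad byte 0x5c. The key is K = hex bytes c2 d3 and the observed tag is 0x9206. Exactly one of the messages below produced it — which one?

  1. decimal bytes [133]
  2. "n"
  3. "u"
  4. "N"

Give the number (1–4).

Key hex bytes c2 d3 is 2 bytes ≤ B = 4; zero-pad to 4 bytes: K' = c2 d3 00 00.
K' ⊕ ipad = f4 e5 36 36; K' ⊕ opad = 9e 8f 5c 5c.
m1: inner = H(f4 e5 36 36 85) = af 1b; tag = H(9e 8f 5c 5c af 1b) = a906
m2: inner = H(f4 e5 36 36 6e) = 98 1b; tag = H(9e 8f 5c 5c 98 1b) = 9206 ← matches
m3: inner = H(f4 e5 36 36 75) = 9f 1b; tag = H(9e 8f 5c 5c 9f 1b) = 9906
m4: inner = H(f4 e5 36 36 4e) = 78 1b; tag = H(9e 8f 5c 5c 78 1b) = 7206

2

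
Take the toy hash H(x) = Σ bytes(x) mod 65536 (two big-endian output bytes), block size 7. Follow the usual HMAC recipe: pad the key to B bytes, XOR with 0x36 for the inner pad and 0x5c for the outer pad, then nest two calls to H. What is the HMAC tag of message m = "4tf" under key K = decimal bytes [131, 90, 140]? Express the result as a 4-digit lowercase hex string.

Key decimal bytes [131, 90, 140] = 83 5a 8c is 3 bytes ≤ B = 7; zero-pad to 7 bytes: K' = 83 5a 8c 00 00 00 00.
K' ⊕ ipad = b5 6c ba 36 36 36 36.  K' ⊕ opad = df 06 d0 5c 5c 5c 5c.
Inner input = (K'⊕ipad) ∥ m = b5 6c ba 36 36 36 36 ∥ 34 74 66.
Inner hash: sum = 181+108+186+54+54+54+54+52+116+102 = 961 → 03 c1.
Outer input = (K'⊕opad) ∥ inner = df 06 d0 5c 5c 5c 5c ∥ 03 c1.
Outer hash (tag): sum = 223+6+208+92+92+92+92+3+193 = 1001 → 03 e9.

03e9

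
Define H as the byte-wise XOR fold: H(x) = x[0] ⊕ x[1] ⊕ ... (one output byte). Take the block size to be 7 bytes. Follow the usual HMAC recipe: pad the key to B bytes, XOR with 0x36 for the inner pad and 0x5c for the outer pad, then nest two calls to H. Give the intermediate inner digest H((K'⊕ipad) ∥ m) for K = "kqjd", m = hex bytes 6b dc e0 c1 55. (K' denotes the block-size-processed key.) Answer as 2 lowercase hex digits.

e1

Key "kqjd" = 6b 71 6a 64 is 4 bytes ≤ B = 7; zero-pad to 7 bytes: K' = 6b 71 6a 64 00 00 00.
K' ⊕ ipad = 5d 47 5c 52 36 36 36.
Inner input = 5d 47 5c 52 36 36 36 ∥ 6b dc e0 c1 55.
Inner hash: XOR 5d⊕47⊕5c⊕52⊕36⊕36⊕36⊕6b⊕dc⊕e0⊕c1⊕55 = e1.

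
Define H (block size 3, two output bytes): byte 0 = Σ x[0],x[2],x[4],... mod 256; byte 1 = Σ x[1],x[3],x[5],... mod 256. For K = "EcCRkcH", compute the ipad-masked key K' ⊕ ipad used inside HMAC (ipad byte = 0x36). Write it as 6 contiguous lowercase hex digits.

Key "EcCRkcH" = 45 63 43 52 6b 63 48 is 7 bytes > B = 3, so hash it first: H(key) = 3b 18, then zero-pad to 3 bytes: K' = 3b 18 00.
XOR each byte with 0x36: 3b⊕36=0d, 18⊕36=2e, 00⊕36=36.

0d2e36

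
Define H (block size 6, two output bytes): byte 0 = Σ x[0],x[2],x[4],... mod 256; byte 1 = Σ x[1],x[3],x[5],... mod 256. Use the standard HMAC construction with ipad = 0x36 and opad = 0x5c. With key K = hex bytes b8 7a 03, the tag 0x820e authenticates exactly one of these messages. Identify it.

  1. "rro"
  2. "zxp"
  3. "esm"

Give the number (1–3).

Key hex bytes b8 7a 03 is 3 bytes ≤ B = 6; zero-pad to 6 bytes: K' = b8 7a 03 00 00 00.
K' ⊕ ipad = 8e 4c 35 36 36 36; K' ⊕ opad = e4 26 5f 5c 5c 5c.
m1: inner = H(8e 4c 35 36 36 36 72 72 6f) = da 2a; tag = H(e4 26 5f 5c 5c 5c da 2a) = 7908
m2: inner = H(8e 4c 35 36 36 36 7a 78 70) = e3 30; tag = H(e4 26 5f 5c 5c 5c e3 30) = 820e ← matches
m3: inner = H(8e 4c 35 36 36 36 65 73 6d) = cb 2b; tag = H(e4 26 5f 5c 5c 5c cb 2b) = 6a09

2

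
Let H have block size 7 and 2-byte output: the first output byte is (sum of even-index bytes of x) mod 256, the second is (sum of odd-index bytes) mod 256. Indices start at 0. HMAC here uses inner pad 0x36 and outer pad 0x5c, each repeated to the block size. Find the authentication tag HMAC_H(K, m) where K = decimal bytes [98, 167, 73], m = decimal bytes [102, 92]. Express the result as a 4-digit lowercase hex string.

6e4e

Key decimal bytes [98, 167, 73] = 62 a7 49 is 3 bytes ≤ B = 7; zero-pad to 7 bytes: K' = 62 a7 49 00 00 00 00.
K' ⊕ ipad = 54 91 7f 36 36 36 36.  K' ⊕ opad = 3e fb 15 5c 5c 5c 5c.
Inner input = (K'⊕ipad) ∥ m = 54 91 7f 36 36 36 36 ∥ 66 5c.
Inner hash: even-index sum = 411 mod 256 = 155; odd-index sum = 355 mod 256 = 99 → 9b 63.
Outer input = (K'⊕opad) ∥ inner = 3e fb 15 5c 5c 5c 5c ∥ 9b 63.
Outer hash (tag): even-index sum = 366 mod 256 = 110; odd-index sum = 590 mod 256 = 78 → 6e 4e.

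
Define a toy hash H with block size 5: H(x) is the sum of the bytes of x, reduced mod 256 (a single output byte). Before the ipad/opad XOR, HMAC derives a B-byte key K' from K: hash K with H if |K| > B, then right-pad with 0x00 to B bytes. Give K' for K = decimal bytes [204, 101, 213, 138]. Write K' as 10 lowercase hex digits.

cc65d58a00

Key decimal bytes [204, 101, 213, 138] = cc 65 d5 8a is 4 bytes ≤ B = 5; zero-pad to 5 bytes: K' = cc 65 d5 8a 00.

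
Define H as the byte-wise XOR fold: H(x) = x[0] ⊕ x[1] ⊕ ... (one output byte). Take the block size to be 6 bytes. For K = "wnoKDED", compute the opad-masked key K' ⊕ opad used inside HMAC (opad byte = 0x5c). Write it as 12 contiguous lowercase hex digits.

Key "wnoKDED" = 77 6e 6f 4b 44 45 44 is 7 bytes > B = 6, so hash it first: H(key) = 78, then zero-pad to 6 bytes: K' = 78 00 00 00 00 00.
XOR each byte with 0x5c: 78⊕5c=24, 00⊕5c=5c, 00⊕5c=5c, 00⊕5c=5c, 00⊕5c=5c, 00⊕5c=5c.

245c5c5c5c5c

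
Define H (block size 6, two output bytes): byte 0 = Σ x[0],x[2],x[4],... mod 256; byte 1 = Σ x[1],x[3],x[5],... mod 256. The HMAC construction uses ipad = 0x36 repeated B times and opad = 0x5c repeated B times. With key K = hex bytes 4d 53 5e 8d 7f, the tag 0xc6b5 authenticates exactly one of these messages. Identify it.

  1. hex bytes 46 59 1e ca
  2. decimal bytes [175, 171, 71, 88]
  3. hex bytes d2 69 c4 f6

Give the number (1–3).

Key hex bytes 4d 53 5e 8d 7f is 5 bytes ≤ B = 6; zero-pad to 6 bytes: K' = 4d 53 5e 8d 7f 00.
K' ⊕ ipad = 7b 65 68 bb 49 36; K' ⊕ opad = 11 0f 02 d1 23 5c.
m1: inner = H(7b 65 68 bb 49 36 46 59 1e ca) = 90 79; tag = H(11 0f 02 d1 23 5c 90 79) = c6b5 ← matches
m2: inner = H(7b 65 68 bb 49 36 af ab 47 58) = 22 59; tag = H(11 0f 02 d1 23 5c 22 59) = 5895
m3: inner = H(7b 65 68 bb 49 36 d2 69 c4 f6) = c2 b5; tag = H(11 0f 02 d1 23 5c c2 b5) = f8f1

1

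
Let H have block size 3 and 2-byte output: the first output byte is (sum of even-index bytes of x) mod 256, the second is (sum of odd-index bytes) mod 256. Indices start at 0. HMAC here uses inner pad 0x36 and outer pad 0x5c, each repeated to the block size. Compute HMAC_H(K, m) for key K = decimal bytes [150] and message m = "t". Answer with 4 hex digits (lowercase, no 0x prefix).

d032

Key decimal bytes [150] = 96 is 1 byte ≤ B = 3; zero-pad to 3 bytes: K' = 96 00 00.
K' ⊕ ipad = a0 36 36.  K' ⊕ opad = ca 5c 5c.
Inner input = (K'⊕ipad) ∥ m = a0 36 36 ∥ 74.
Inner hash: even-index sum = 214 mod 256 = 214; odd-index sum = 170 mod 256 = 170 → d6 aa.
Outer input = (K'⊕opad) ∥ inner = ca 5c 5c ∥ d6 aa.
Outer hash (tag): even-index sum = 464 mod 256 = 208; odd-index sum = 306 mod 256 = 50 → d0 32.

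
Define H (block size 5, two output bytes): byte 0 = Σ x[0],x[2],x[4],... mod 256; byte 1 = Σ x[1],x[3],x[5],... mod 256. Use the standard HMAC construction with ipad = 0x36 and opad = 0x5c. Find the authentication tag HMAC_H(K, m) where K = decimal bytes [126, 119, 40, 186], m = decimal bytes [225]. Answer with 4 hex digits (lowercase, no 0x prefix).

a0ad

Key decimal bytes [126, 119, 40, 186] = 7e 77 28 ba is 4 bytes ≤ B = 5; zero-pad to 5 bytes: K' = 7e 77 28 ba 00.
K' ⊕ ipad = 48 41 1e 8c 36.  K' ⊕ opad = 22 2b 74 e6 5c.
Inner input = (K'⊕ipad) ∥ m = 48 41 1e 8c 36 ∥ e1.
Inner hash: even-index sum = 156 mod 256 = 156; odd-index sum = 430 mod 256 = 174 → 9c ae.
Outer input = (K'⊕opad) ∥ inner = 22 2b 74 e6 5c ∥ 9c ae.
Outer hash (tag): even-index sum = 416 mod 256 = 160; odd-index sum = 429 mod 256 = 173 → a0 ad.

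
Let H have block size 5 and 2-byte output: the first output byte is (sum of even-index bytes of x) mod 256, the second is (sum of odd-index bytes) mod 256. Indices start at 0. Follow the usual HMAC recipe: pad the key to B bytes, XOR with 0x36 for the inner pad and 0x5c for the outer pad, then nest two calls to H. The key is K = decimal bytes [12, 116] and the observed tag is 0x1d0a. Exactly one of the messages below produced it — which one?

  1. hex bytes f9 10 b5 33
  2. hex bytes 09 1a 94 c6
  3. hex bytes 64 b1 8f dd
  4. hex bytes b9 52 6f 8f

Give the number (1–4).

Key decimal bytes [12, 116] = 0c 74 is 2 bytes ≤ B = 5; zero-pad to 5 bytes: K' = 0c 74 00 00 00.
K' ⊕ ipad = 3a 42 36 36 36; K' ⊕ opad = 50 28 5c 5c 5c.
m1: inner = H(3a 42 36 36 36 f9 10 b5 33) = e9 26; tag = H(50 28 5c 5c 5c e9 26) = 2e6d
m2: inner = H(3a 42 36 36 36 09 1a 94 c6) = 86 15; tag = H(50 28 5c 5c 5c 86 15) = 1d0a ← matches
m3: inner = H(3a 42 36 36 36 64 b1 8f dd) = 34 6b; tag = H(50 28 5c 5c 5c 34 6b) = 73b8
m4: inner = H(3a 42 36 36 36 b9 52 6f 8f) = 87 a0; tag = H(50 28 5c 5c 5c 87 a0) = a80b

2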